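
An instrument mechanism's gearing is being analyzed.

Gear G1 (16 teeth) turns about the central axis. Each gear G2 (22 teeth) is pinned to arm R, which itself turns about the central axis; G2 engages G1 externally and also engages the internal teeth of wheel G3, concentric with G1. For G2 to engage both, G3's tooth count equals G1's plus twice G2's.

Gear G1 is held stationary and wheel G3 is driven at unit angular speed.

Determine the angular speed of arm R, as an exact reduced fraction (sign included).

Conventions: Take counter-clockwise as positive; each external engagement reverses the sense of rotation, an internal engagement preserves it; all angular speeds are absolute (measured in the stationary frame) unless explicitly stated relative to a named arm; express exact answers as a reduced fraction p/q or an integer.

15/19

topology: planetary set — G1 16T / G2 22T / G3 60T, arm = carrier (Willis)
ring teeth: 16 + 2·22 = 60
16(ω_sun−ω_arm) = −60(ω_ring−ω_arm),  ω_sun = 0, ω_ring = 1
16(0−ω_arm) = −60(1−ω_arm)  ⇒  76·ω_arm = 60  ⇒  ω_arm = 15/19
exact speed ratio = 15/19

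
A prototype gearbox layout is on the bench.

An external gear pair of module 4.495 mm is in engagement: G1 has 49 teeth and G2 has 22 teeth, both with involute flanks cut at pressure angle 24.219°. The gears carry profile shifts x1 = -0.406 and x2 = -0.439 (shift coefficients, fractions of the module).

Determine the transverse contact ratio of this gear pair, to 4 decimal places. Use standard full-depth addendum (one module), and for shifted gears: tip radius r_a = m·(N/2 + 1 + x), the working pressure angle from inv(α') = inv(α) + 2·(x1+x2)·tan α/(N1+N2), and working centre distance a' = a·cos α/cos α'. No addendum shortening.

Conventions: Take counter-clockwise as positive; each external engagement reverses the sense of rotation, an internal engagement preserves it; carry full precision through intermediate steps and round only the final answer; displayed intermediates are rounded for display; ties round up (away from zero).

recognized (one external pair, fixed centres): single-mesh tooth geometry, m = 4.495, N1 = 49, N2 = 22
base radii: r_b1 = 100.434532, r_b2 = 45.093055
tip radii: r_a1 = 112.797530, r_a2 = 51.966695
inv(α') = inv(24.219°) + 2·(-0.406-0.439)·tan α/(49+22) = 0.01640828  ⇒  α' = 20.62868°
a' = a·cos α / cos α' = 159.5725·cos 24.219°/cos 20.62868° = 155.497574
action lengths: √(r_a1²−r_b1²) = 51.343816, √(r_a2²−r_b2²) = 25.829320
base pitch p_b = π·m·cos α = 12.878546
CR = (51.343816 + 25.829320 − 155.497574·sin 20.62868°)/12.878546 = 1.738533
contact ratio ≈ 1.7385

1.7385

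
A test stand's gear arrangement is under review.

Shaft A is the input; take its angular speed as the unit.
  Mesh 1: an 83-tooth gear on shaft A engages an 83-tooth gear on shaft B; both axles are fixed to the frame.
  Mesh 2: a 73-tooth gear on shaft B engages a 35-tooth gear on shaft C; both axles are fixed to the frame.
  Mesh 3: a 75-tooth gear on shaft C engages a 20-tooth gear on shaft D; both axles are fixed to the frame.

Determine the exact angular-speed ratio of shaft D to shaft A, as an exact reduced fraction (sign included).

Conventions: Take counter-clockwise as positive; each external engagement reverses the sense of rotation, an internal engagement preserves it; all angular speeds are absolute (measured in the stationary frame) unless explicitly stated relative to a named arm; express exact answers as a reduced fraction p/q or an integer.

class = fixed-axis compound train [3 meshes; 3 ratios multiply, 3 sense flips]
mesh 1 [83T→83T]: running ratio 1, sense −
mesh 2 [73T→35T]: running ratio 73/35, sense +
mesh 3 [75T→20T]: running ratio 219/28, sense −
ω_out/ω_in = -219/28

-219/28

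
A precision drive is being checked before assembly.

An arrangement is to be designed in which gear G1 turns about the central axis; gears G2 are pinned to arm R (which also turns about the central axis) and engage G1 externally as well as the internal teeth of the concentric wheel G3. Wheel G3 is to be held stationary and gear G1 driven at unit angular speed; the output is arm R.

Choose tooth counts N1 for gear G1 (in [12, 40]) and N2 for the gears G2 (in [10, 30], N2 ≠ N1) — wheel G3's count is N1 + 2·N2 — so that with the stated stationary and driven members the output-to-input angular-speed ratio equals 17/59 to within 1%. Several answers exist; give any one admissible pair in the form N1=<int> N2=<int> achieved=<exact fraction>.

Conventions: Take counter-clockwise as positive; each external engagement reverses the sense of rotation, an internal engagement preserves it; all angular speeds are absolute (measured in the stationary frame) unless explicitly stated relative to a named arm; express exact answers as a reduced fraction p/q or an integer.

N1=34 N2=25 achieved=17/59

planetary set to be sized for 17/59 (Willis relation)
Willis with ω_ring = 0: ω_arm/ω_sun = N1/(N1+N3); set equal to 17/59  ⇒  N3/N1 = 1/(17/59) − 1 = 42/17
N3 = N1 + 2·N2  ⇒  N2/N1 = (N3/N1 − 1)/2 = (42/17 − 1)/2 = 25/34
smallest multiple with N1 ≥ 12 and N2 ≥ 10: k = 1  ⇒  N1 = 1·34 = 34, N2 = 1·25 = 25 (N1 ≤ 40, N2 ≤ 30, N2 ≠ N1 ✓), N3 = 34 + 2·25 = 84
check: N1/(N1+N3) with N1 = 34, N3 = 84 gives 17/59; |achieved − target| = 0 ≤ 17/5900 ✓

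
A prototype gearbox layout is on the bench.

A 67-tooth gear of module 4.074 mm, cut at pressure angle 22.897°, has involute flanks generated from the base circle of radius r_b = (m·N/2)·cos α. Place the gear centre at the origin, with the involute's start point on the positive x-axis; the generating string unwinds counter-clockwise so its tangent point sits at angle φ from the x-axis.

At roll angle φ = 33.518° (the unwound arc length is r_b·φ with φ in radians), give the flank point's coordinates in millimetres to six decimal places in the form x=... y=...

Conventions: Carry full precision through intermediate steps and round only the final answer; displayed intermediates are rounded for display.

class = single-mesh tooth geometry [base-circle involute, m = 4.074, 67T]
pitch radius r_p = m·N/2 = 4.074·67/2 = 136.479000
base radius r_b = r_p·cos α = 136.479000·cos 22.897° = 125.725243
roll angle φ = 33.518° = 0.58499946 rad
x = r_b·(cos φ + φ·sin φ) = 145.432482
y = r_b·(sin φ − φ·cos φ) = 8.106467

x=145.432482 y=8.106467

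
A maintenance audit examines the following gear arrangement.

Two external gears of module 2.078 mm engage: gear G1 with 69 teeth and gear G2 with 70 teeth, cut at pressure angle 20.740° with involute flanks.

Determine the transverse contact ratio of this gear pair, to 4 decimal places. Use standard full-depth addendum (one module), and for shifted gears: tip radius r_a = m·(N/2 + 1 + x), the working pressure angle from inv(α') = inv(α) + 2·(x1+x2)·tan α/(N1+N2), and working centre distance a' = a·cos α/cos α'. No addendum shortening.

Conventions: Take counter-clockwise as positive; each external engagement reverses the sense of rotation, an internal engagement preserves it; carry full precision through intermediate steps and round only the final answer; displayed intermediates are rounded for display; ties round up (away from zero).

1.7642

recognized (one external pair, fixed centres): single-mesh tooth geometry, m = 2.078, N1 = 69, N2 = 70
base radii: r_b1 = 67.045210, r_b2 = 68.016880
tip radii: r_a1 = 73.769000, r_a2 = 74.808000
no profile shift: α' = α, a' = a
action lengths: √(r_a1²−r_b1²) = 30.770199, √(r_a2²−r_b2²) = 31.143874
base pitch p_b = π·m·cos α = 6.105181
CR = (30.770199 + 31.143874 − 144.421000·sin 20.74000°)/6.105181 = 1.764170
contact ratio ≈ 1.7642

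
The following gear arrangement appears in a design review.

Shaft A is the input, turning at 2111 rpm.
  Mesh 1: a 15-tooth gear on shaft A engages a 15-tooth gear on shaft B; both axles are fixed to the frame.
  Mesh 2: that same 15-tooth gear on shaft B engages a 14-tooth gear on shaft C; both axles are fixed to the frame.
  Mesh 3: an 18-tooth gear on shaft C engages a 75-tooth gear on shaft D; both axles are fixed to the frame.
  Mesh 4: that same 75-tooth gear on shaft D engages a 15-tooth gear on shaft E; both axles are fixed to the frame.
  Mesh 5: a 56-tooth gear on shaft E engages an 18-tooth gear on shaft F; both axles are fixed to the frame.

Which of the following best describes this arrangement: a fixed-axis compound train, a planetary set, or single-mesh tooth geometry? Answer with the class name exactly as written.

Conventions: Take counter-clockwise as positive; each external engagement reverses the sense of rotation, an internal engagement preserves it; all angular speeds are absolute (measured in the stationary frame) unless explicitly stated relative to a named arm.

class = fixed-axis compound train [5 meshes; 5 ratios multiply, 5 sense flips]
classification: fixed-axis compound train

fixed-axis compound train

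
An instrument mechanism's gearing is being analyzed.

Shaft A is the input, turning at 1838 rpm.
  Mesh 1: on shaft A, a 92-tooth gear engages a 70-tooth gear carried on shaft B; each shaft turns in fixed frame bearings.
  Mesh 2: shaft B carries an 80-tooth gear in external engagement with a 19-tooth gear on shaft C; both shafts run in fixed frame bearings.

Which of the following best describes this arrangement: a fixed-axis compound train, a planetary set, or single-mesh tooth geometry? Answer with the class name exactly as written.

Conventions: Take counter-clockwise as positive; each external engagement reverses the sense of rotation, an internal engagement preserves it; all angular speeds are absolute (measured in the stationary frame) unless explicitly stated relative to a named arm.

2-mesh fixed-axis compound train (all bearings frame-fixed)
classification: fixed-axis compound train

fixed-axis compound train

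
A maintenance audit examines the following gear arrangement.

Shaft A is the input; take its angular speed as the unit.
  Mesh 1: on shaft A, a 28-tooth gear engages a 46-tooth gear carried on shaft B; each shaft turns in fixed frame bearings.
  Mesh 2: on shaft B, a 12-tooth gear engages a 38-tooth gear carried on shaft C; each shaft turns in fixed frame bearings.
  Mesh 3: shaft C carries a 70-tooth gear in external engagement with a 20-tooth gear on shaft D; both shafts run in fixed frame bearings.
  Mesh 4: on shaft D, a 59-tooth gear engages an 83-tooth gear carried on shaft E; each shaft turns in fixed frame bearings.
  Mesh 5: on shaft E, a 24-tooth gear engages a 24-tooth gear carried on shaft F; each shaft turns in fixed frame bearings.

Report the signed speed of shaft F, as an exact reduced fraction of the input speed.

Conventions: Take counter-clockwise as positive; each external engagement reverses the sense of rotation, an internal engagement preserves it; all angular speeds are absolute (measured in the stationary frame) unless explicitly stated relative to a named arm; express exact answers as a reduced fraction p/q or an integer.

-17346/36271

5-mesh fixed-axis compound train (all bearings frame-fixed)
mesh 1 [28T→46T]: |ω|/ω_in = 1×28/46 = 14/23, sense flips to −
mesh 2 [12T→38T]: |ω|/ω_in = (14/23)×12/38 = 84/437, sense flips to +
mesh 3 [70T→20T]: |ω|/ω_in = (84/437)×70/20 = 294/437, sense flips to −
mesh 4 [59T→83T]: |ω|/ω_in = (294/437)×59/83 = 17346/36271, sense flips to +
mesh 5 [24T→24T]: |ω|/ω_in = (17346/36271)×24/24 = 17346/36271, sense flips to −
signed output speed (× input speed) = -17346/36271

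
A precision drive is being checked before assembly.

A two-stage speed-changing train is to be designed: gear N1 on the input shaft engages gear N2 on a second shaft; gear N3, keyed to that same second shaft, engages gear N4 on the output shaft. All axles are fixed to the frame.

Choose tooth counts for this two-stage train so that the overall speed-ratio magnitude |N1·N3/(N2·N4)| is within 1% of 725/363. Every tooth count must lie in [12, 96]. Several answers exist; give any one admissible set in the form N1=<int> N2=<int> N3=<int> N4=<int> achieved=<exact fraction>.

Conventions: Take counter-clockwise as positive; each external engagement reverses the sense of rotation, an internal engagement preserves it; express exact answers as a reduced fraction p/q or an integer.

topology: fixed-axis compound train — 2 stages, target 725/363
target = 725/363 in lowest terms: an exact hit needs N1·N3 = k·725 and N2·N4 = k·363 for one integer k, every count in [12, 96]; additionally prefer no 1:1 stage (N1 ≠ N2, N3 ≠ N4)
k = 1: no 1:1-free in-range split of k·725 and k·363 into factor pairs; take k = 2
k = 2: N1·N3 = 1450 = 25·58, N2·N4 = 726 = 22·33
achieved = 25·58/(22·33) = 725/363; |achieved − target| = 0 ≤ 29/1452 ✓

N1=25 N2=22 N3=58 N4=33 achieved=725/363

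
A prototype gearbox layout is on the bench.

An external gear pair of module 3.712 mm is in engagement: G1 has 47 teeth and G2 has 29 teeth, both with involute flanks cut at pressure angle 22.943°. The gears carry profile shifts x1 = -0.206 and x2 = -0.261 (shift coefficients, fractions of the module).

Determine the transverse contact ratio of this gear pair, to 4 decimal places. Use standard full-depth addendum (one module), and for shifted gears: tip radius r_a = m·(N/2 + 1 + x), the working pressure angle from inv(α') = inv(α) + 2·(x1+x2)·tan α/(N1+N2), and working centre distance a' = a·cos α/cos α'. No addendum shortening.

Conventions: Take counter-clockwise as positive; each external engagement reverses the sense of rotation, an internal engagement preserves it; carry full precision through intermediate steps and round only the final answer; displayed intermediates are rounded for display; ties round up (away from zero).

single-mesh involute tooth geometry (47T engaging 29T at module 3.712)
base radii: r_b1 = 80.331348, r_b2 = 49.566151
tip radii: r_a1 = 90.179328, r_a2 = 56.567168
inv(α') = inv(22.943°) + 2·(-0.206-0.261)·tan α/(47+29) = 0.01766819  ⇒  α' = 21.12489°
a' = a·cos α / cos α' = 141.0560·cos 22.943°/cos 21.12489° = 139.255907
action lengths: √(r_a1²−r_b1²) = 40.977869, √(r_a2²−r_b2²) = 27.258782
base pitch p_b = π·m·cos α = 10.739080
CR = (40.977869 + 27.258782 − 139.255907·sin 21.12489°)/10.739080 = 1.680640
contact ratio ≈ 1.6806

1.6806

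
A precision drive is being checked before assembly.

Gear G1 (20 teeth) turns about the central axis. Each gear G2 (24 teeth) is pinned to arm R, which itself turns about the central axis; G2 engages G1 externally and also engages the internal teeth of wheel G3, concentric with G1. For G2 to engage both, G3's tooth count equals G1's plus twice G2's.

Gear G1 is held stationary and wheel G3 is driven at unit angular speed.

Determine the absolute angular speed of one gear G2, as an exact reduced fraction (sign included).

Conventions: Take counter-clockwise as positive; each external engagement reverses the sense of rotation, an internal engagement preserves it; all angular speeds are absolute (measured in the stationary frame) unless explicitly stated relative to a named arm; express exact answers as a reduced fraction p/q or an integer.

17/12

recognized (axles ride arm R): planetary set, 20/24/68 teeth
ring teeth: 20 + 2·24 = 68
20(ω_sun−ω_arm) = −68(ω_ring−ω_arm),  ω_sun = 0, ω_ring = 1
20(0−ω_arm) = −68(1−ω_arm)  ⇒  88·ω_arm = 68  ⇒  ω_arm = 17/22
sun–planet mesh: 20·(0−17/22) = −24·(ω_p−ω_arm)  ⇒  ω_p−ω_arm = 85/132
ω_p = 17/22 + 85/132 = 17/12
exact speed ratio = 17/12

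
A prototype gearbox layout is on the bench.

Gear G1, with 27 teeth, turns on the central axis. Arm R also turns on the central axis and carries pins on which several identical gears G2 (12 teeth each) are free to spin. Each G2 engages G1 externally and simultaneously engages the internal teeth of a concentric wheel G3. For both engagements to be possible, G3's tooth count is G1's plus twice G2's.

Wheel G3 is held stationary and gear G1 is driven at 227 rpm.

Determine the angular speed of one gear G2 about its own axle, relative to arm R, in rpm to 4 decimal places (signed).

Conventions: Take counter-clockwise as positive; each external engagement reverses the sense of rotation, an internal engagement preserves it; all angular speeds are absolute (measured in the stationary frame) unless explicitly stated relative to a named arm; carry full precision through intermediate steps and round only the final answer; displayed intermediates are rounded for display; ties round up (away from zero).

-333.9519 rpm

planetary set (27T centre, 12T on arm, 51T internal) — Willis relation
normalise by the input: solve with ω_sun = 1, then scale by 227 rpm
ring teeth: 27 + 2·12 = 51
27(ω_sun−ω_arm) = −51(ω_ring−ω_arm),  ω_ring = 0, ω_sun = 1
27(1−ω_arm) = −51(0−ω_arm)  ⇒  78·ω_arm = 27  ⇒  ω_arm = 9/26
sun–planet mesh: 27·(1−9/26) = −12·(ω_p−ω_arm)  ⇒  ω_p−ω_arm = -153/104
scale: ω_p−ω_arm = -153/104 × 227 rpm = -333.9519 rpm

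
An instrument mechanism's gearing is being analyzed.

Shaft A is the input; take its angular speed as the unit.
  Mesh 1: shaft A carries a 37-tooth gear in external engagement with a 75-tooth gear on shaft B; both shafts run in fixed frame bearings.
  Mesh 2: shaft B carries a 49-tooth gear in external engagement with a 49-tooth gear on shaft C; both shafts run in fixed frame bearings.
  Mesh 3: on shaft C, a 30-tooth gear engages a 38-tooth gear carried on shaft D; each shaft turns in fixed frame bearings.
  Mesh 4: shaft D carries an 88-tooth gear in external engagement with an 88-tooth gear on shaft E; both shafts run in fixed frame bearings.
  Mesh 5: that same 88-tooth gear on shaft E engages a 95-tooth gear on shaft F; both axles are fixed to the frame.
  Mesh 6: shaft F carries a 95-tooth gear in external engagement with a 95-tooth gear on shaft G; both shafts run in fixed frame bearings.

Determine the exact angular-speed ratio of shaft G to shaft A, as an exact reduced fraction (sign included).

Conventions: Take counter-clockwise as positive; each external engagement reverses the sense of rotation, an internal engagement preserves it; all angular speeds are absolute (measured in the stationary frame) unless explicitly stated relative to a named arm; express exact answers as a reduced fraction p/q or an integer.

3256/9025

class = fixed-axis compound train [6 meshes; 6 ratios multiply, 6 sense flips]
mesh 1 [37T→75T]: running ratio 37/75, sense −
mesh 2 [49T→49T]: running ratio 37/75, sense +
mesh 3 [30T→38T]: running ratio 37/95, sense −
mesh 4 [88T→88T]: running ratio 37/95, sense +
mesh 5 [88T→95T]: running ratio 3256/9025, sense −
mesh 6 [95T→95T]: running ratio 3256/9025, sense +
ω_out/ω_in = 3256/9025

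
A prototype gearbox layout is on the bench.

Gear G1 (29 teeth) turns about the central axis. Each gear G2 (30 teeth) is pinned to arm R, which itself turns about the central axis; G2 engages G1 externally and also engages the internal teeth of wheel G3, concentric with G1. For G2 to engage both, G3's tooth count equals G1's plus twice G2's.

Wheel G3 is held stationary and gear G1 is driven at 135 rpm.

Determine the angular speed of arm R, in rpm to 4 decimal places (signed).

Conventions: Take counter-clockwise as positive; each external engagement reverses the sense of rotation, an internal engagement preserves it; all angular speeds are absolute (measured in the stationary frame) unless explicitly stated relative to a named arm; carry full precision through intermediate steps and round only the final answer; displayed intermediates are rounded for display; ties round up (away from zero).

recognized (axles ride arm R): planetary set, 29/30/89 teeth
normalise by the input: solve with ω_sun = 1, then scale by 135 rpm
ring teeth: 29 + 2·30 = 89
29(ω_sun−ω_arm) = −89(ω_ring−ω_arm),  ω_ring = 0, ω_sun = 1
29(1−ω_arm) = −89(0−ω_arm)  ⇒  118·ω_arm = 29  ⇒  ω_arm = 29/118
scale: ω_arm = 29/118 × 135 rpm = +33.1780 rpm

+33.1780 rpm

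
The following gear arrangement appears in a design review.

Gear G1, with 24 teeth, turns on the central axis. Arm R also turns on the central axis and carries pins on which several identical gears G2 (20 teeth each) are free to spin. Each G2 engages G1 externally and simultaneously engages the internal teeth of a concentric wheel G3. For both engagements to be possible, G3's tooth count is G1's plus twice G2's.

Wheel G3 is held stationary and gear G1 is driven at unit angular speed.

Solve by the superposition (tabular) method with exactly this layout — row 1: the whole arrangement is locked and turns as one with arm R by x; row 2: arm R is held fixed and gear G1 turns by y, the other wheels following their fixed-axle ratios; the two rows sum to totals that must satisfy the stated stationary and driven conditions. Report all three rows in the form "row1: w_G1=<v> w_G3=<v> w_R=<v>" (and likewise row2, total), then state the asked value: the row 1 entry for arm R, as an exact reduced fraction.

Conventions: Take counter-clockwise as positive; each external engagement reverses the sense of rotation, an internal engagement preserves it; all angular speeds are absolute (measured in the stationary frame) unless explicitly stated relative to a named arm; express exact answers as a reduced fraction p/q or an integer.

class = planetary set [G3 = 24+2·20 = 64; Willis about the carrier]
row 1 — lock + rotate with arm: ω_sun = ω_ring = ω_arm = x
superposition row 2 [arm held]: sun y, ring −(24/64)·y, arm 0
boundary: total ω_ring = x − (24/64)·y = 0 and total ω_sun = x + y = 1  ⇒  y = 8/11, x = 3/11
row 2 ring = −(24/64)·8/11 = -3/11
totals (row 1 + row 2): sun 3/11 + 8/11 = 1, ring 3/11 + (-3/11) = 0, arm 3/11 + 0 = 3/11
asked cell (row1, arm) = 3/11

row1: w_G1=3/11 w_G3=3/11 w_R=3/11
row2: w_G1=8/11 w_G3=-3/11 w_R=0
total: w_G1=1 w_G3=0 w_R=3/11
asked value: 3/11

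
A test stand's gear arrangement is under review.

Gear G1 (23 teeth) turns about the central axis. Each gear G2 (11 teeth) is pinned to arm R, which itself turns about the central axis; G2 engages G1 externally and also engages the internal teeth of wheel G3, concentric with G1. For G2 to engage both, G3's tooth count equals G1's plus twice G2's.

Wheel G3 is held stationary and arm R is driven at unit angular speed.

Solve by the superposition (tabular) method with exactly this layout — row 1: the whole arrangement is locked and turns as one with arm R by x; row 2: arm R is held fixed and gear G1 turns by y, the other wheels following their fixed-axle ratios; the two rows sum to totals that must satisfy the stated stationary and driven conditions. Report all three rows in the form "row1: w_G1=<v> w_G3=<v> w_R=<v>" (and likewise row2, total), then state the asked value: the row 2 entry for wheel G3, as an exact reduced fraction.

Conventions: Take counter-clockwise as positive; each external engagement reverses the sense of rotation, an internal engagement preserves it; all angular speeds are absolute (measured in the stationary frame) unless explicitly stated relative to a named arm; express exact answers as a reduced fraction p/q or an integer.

planetary set (23T centre, 11T on arm, 45T internal) — Willis relation
row 1 (train locked, turned with arm): all members turn x
row 2 — arm fixed, fixed-axis ratios: sun y, ring −(23/45)·y, arm 0
boundary: total ω_ring = x − (23/45)·y = 0 and total ω_arm = x = 1  ⇒  y = 45/23, x = 1
row 2 ring = −(23/45)·45/23 = -1
totals (row 1 + row 2): sun 1 + 45/23 = 68/23, ring 1 + (-1) = 0, arm 1 + 0 = 1
asked cell (row2, ring) = -1

row1: w_G1=1 w_G3=1 w_R=1
row2: w_G1=45/23 w_G3=-1 w_R=0
total: w_G1=68/23 w_G3=0 w_R=1
asked value: -1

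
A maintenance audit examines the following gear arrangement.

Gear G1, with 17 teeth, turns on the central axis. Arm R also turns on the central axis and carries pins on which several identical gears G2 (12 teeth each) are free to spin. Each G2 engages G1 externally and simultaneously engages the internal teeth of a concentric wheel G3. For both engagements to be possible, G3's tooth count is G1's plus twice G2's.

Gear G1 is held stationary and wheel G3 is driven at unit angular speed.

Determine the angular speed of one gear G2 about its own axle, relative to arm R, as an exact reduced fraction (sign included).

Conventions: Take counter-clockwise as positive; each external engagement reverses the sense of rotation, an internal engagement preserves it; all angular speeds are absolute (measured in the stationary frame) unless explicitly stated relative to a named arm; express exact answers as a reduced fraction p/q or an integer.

697/696

planetary set (17T centre, 12T on arm, 41T internal) — Willis relation
ring teeth: 17 + 2·12 = 41
17(ω_sun−ω_arm) = −41(ω_ring−ω_arm),  ω_sun = 0, ω_ring = 1
17(0−ω_arm) = −41(1−ω_arm)  ⇒  58·ω_arm = 41  ⇒  ω_arm = 41/58
sun–planet mesh: 17·(0−41/58) = −12·(ω_p−ω_arm)  ⇒  ω_p−ω_arm = 697/696
exact speed ratio = 697/696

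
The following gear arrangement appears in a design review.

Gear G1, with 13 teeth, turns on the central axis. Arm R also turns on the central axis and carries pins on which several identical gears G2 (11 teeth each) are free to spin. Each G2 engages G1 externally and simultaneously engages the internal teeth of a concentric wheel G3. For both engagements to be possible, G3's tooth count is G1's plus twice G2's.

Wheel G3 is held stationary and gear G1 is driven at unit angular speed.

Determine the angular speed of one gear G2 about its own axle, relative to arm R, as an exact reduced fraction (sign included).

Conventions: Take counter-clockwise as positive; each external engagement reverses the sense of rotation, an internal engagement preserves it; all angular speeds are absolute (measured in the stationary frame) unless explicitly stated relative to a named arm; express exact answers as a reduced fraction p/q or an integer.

recognized (axles ride arm R): planetary set, 13/11/35 teeth
ring teeth: 13 + 2·11 = 35
13(ω_sun−ω_arm) = −35(ω_ring−ω_arm),  ω_ring = 0, ω_sun = 1
13(1−ω_arm) = −35(0−ω_arm)  ⇒  48·ω_arm = 13  ⇒  ω_arm = 13/48
sun–planet mesh: 13·(1−13/48) = −11·(ω_p−ω_arm)  ⇒  ω_p−ω_arm = -455/528
exact speed ratio = -455/528

-455/528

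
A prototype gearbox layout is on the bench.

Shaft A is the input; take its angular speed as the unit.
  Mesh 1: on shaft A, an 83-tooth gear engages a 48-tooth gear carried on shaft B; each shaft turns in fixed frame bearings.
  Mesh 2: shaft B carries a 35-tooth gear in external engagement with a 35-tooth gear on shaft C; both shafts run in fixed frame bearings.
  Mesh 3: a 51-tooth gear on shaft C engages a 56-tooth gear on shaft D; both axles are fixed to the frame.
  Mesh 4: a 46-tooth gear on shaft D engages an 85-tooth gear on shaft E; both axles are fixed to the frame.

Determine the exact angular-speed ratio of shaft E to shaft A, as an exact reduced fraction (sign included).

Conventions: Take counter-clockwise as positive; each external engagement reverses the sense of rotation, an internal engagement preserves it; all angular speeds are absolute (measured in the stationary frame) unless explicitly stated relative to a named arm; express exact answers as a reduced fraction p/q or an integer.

1909/2240

class = fixed-axis compound train [4 meshes; 4 ratios multiply, 4 sense flips]
mesh 1 [83T→48T]: running ratio 83/48, sense −
mesh 2 [35T→35T]: running ratio 83/48, sense +
mesh 3 [51T→56T]: running ratio 1411/896, sense −
mesh 4 [46T→85T]: running ratio 1909/2240, sense +
ω_out/ω_in = 1909/2240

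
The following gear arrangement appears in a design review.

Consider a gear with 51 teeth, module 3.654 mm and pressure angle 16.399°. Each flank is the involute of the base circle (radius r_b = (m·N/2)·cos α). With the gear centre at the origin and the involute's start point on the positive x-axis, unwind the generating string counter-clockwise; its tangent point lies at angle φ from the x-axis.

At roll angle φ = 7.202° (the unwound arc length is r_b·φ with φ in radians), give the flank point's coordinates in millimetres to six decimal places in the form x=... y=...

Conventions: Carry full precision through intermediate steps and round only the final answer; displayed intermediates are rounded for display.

x=90.089830 y=0.059082

class = single-mesh tooth geometry [base-circle involute, m = 3.654, 51T]
pitch radius r_p = m·N/2 = 3.654·51/2 = 93.177000
base radius r_b = r_p·cos α = 93.177000·cos 16.399° = 89.386457
roll angle φ = 7.202° = 0.12569861 rad
x = r_b·(cos φ + φ·sin φ) = 90.089830
y = r_b·(sin φ − φ·cos φ) = 0.059082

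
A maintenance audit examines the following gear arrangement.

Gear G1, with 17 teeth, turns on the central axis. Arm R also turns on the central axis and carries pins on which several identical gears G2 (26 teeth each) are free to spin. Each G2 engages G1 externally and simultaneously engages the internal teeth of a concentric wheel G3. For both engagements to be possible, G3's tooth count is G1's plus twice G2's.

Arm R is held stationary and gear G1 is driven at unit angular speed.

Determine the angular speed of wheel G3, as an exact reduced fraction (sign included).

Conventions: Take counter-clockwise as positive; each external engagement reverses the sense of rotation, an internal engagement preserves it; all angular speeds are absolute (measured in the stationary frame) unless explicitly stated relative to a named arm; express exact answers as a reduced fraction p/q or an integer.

-17/69

topology: planetary set — G1 17T / G2 26T / G3 69T, arm = carrier (Willis)
ring teeth: 17 + 2·26 = 69
17(ω_sun−ω_arm) = −69(ω_ring−ω_arm),  ω_arm = 0, ω_sun = 1
ω_ring = 0 − (17/69)(1−0) = -17/69
exact speed ratio = -17/69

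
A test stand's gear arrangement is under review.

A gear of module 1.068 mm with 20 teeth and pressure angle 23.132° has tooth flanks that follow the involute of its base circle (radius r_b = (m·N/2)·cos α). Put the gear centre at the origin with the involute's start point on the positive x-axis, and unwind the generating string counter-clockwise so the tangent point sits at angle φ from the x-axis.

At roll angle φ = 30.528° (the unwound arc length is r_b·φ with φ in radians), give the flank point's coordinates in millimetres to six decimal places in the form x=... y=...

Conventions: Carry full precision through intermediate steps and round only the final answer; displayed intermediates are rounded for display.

single-mesh involute tooth geometry (20T wheel at module 1.068)
pitch radius r_p = m·N/2 = 1.068·20/2 = 10.680000
base radius r_b = r_p·cos α = 10.680000·cos 23.132° = 9.821352
roll angle φ = 30.528° = 0.53281411 rad
x = r_b·(cos φ + φ·sin φ) = 11.118055
y = r_b·(sin φ − φ·cos φ) = 0.481280

x=11.118055 y=0.481280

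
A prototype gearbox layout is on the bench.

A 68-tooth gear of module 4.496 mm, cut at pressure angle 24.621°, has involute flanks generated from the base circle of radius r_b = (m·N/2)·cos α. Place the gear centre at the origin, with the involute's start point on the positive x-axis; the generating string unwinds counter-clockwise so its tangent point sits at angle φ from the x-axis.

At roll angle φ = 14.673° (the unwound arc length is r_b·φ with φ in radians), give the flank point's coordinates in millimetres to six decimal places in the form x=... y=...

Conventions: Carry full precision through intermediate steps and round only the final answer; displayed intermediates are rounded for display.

x=143.448615 y=0.772904

topology: single-mesh involute geometry — m = 4.496, N = 68
pitch radius r_p = m·N/2 = 4.496·68/2 = 152.864000
base radius r_b = r_p·cos α = 152.864000·cos 24.621° = 138.966136
roll angle φ = 14.673° = 0.25609216 rad
x = r_b·(cos φ + φ·sin φ) = 143.448615
y = r_b·(sin φ − φ·cos φ) = 0.772904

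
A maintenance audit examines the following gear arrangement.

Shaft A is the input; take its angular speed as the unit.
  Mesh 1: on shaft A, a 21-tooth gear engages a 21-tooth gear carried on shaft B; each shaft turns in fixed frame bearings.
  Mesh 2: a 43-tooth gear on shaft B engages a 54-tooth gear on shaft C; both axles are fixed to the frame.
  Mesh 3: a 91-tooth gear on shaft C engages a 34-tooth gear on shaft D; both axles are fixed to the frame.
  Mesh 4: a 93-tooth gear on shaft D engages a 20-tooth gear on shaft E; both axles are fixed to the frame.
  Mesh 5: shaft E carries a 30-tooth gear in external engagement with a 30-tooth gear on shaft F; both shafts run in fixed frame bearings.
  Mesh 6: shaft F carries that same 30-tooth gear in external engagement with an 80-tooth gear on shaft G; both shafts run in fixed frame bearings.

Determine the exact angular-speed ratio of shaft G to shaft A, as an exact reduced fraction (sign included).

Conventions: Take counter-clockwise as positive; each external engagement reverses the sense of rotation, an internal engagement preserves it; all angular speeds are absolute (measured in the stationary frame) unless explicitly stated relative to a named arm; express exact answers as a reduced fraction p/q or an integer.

class = fixed-axis compound train [6 meshes; 6 ratios multiply, 6 sense flips]
mesh 1 [21T→21T]: running ratio 1, sense −
mesh 2 [43T→54T]: running ratio 43/54, sense +
mesh 3 [91T→34T]: running ratio 3913/1836, sense −
mesh 4 [93T→20T]: running ratio 121303/12240, sense +
mesh 5 [30T→30T]: running ratio 121303/12240, sense −
mesh 6 [30T→80T]: running ratio 121303/32640, sense +
ω_out/ω_in = 121303/32640

121303/32640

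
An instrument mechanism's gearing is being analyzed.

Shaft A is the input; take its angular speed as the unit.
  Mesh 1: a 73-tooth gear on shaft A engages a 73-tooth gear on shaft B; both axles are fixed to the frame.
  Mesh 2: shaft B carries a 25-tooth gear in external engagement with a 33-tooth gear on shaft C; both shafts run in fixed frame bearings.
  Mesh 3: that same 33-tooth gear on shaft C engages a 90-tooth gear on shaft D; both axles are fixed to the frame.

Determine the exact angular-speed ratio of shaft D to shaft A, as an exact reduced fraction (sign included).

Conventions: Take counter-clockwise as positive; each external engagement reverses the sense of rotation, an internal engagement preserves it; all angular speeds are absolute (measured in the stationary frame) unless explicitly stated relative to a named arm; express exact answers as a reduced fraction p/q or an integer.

class = fixed-axis compound train [3 meshes; 3 ratios multiply, 3 sense flips]
mesh 1 [73T→73T]: running ratio 1, sense −
mesh 2 [25T→33T]: running ratio 25/33, sense +
mesh 3 [33T→90T]: running ratio 5/18, sense −
ω_out/ω_in = -5/18

-5/18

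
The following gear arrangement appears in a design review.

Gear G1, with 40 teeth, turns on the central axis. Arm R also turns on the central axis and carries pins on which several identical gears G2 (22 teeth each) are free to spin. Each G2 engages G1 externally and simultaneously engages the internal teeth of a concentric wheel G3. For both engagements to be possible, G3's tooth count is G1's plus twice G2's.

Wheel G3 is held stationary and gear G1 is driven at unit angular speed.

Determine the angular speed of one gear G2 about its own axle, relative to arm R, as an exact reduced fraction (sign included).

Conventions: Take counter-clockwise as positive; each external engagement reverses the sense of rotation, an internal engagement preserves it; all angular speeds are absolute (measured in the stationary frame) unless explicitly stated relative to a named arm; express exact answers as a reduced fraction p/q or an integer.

-420/341

class = planetary set [G3 = 40+2·22 = 84; Willis about the carrier]
ring teeth: 40 + 2·22 = 84
40(ω_sun−ω_arm) = −84(ω_ring−ω_arm),  ω_ring = 0, ω_sun = 1
40(1−ω_arm) = −84(0−ω_arm)  ⇒  124·ω_arm = 40  ⇒  ω_arm = 10/31
sun–planet mesh: 40·(1−10/31) = −22·(ω_p−ω_arm)  ⇒  ω_p−ω_arm = -420/341
exact speed ratio = -420/341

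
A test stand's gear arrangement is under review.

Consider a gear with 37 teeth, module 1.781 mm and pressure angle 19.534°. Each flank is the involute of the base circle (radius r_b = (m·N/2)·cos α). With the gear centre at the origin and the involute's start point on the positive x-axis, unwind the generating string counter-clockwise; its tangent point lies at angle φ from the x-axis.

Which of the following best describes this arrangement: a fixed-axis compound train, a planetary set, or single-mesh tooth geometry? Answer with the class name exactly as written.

single-mesh tooth geometry

class = single-mesh tooth geometry [base-circle involute, m = 1.781, 37T]
classification: single-mesh tooth geometry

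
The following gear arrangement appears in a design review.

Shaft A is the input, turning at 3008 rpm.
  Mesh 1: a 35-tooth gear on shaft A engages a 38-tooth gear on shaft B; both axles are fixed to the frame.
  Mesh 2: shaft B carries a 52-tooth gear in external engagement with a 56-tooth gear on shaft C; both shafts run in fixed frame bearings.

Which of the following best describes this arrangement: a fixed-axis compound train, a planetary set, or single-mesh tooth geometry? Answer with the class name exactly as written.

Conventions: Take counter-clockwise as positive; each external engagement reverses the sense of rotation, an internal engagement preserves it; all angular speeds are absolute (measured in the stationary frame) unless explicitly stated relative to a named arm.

recognized (3 fixed axles, 2 meshes): fixed-axis compound train
classification: fixed-axis compound train

fixed-axis compound train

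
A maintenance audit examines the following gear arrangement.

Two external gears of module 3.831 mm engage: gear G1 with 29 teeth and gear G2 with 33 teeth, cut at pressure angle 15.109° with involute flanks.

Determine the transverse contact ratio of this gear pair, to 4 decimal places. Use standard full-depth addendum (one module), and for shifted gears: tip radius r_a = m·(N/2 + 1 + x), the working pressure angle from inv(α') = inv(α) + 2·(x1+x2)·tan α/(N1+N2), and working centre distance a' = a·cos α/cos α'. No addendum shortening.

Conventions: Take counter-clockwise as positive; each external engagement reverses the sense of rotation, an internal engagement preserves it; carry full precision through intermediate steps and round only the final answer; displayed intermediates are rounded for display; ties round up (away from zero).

1.9188

class = single-mesh tooth geometry [involute pair 29T × 33T, m = 3.831]
base radii: r_b1 = 53.629248, r_b2 = 61.026386
tip radii: r_a1 = 59.380500, r_a2 = 67.042500
no profile shift: α' = α, a' = a
action lengths: √(r_a1²−r_b1²) = 25.494068, √(r_a2²−r_b2²) = 27.757468
base pitch p_b = π·m·cos α = 11.619397
CR = (25.494068 + 27.757468 − 118.761000·sin 15.10900°)/11.619397 = 1.918839
contact ratio ≈ 1.9188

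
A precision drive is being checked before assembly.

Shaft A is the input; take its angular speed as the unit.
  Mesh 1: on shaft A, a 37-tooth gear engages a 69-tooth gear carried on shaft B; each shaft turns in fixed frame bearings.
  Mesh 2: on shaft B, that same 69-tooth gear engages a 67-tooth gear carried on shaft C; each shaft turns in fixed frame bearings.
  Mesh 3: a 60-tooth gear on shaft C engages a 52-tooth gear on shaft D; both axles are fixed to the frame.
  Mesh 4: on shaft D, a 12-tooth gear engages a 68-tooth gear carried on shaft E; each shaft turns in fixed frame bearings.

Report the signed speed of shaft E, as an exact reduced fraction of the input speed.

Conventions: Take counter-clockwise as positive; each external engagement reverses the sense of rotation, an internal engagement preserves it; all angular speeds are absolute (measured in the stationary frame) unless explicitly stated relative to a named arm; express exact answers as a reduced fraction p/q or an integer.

1665/14807

4-mesh fixed-axis compound train (all bearings frame-fixed)
mesh 1 [37T→69T]: |ω|/ω_in = 1×37/69 = 37/69, sense flips to −
mesh 2 [69T→67T]: |ω|/ω_in = (37/69)×69/67 = 37/67, sense flips to +
mesh 3 [60T→52T]: |ω|/ω_in = (37/67)×60/52 = 555/871, sense flips to −
mesh 4 [12T→68T]: |ω|/ω_in = (555/871)×12/68 = 1665/14807, sense flips to +
signed output speed (× input speed) = 1665/14807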